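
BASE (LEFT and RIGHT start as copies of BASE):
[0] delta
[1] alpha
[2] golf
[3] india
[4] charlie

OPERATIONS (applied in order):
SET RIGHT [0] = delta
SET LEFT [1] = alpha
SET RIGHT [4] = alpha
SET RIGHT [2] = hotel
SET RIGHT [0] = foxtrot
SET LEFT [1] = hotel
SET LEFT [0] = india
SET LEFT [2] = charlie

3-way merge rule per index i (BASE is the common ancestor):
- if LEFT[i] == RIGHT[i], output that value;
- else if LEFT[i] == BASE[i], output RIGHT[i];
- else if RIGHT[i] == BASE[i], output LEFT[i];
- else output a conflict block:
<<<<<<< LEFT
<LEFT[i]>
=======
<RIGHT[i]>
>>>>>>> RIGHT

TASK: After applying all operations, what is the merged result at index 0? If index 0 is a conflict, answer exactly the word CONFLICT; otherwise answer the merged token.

Final LEFT:  [india, hotel, charlie, india, charlie]
Final RIGHT: [foxtrot, alpha, hotel, india, alpha]
i=0: BASE=delta L=india R=foxtrot all differ -> CONFLICT
i=1: L=hotel, R=alpha=BASE -> take LEFT -> hotel
i=2: BASE=golf L=charlie R=hotel all differ -> CONFLICT
i=3: L=india R=india -> agree -> india
i=4: L=charlie=BASE, R=alpha -> take RIGHT -> alpha
Index 0 -> CONFLICT

Answer: CONFLICT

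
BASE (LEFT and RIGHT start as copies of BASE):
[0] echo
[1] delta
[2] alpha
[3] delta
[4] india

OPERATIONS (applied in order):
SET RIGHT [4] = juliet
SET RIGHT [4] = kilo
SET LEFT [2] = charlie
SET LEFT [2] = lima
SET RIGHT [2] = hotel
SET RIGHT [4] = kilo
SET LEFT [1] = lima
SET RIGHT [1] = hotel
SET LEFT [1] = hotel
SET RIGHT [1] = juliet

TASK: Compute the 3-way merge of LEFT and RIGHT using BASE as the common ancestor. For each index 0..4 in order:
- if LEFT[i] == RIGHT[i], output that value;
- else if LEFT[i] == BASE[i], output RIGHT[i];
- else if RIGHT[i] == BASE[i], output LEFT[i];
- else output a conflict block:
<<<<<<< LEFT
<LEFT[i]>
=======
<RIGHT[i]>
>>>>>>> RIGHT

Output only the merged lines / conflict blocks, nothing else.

Answer: echo
<<<<<<< LEFT
hotel
=======
juliet
>>>>>>> RIGHT
<<<<<<< LEFT
lima
=======
hotel
>>>>>>> RIGHT
delta
kilo

Derivation:
Final LEFT:  [echo, hotel, lima, delta, india]
Final RIGHT: [echo, juliet, hotel, delta, kilo]
i=0: L=echo R=echo -> agree -> echo
i=1: BASE=delta L=hotel R=juliet all differ -> CONFLICT
i=2: BASE=alpha L=lima R=hotel all differ -> CONFLICT
i=3: L=delta R=delta -> agree -> delta
i=4: L=india=BASE, R=kilo -> take RIGHT -> kilo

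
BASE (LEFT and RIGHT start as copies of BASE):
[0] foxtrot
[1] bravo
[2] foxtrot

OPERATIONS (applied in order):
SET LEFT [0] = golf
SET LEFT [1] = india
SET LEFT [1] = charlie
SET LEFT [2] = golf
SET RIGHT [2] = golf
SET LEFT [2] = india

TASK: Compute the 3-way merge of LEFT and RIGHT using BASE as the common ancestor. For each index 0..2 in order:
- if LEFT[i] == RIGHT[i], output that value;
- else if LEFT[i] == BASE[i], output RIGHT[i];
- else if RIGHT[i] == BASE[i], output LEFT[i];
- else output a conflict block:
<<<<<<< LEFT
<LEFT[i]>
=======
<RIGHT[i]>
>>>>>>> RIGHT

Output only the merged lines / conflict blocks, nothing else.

Answer: golf
charlie
<<<<<<< LEFT
india
=======
golf
>>>>>>> RIGHT

Derivation:
Final LEFT:  [golf, charlie, india]
Final RIGHT: [foxtrot, bravo, golf]
i=0: L=golf, R=foxtrot=BASE -> take LEFT -> golf
i=1: L=charlie, R=bravo=BASE -> take LEFT -> charlie
i=2: BASE=foxtrot L=india R=golf all differ -> CONFLICT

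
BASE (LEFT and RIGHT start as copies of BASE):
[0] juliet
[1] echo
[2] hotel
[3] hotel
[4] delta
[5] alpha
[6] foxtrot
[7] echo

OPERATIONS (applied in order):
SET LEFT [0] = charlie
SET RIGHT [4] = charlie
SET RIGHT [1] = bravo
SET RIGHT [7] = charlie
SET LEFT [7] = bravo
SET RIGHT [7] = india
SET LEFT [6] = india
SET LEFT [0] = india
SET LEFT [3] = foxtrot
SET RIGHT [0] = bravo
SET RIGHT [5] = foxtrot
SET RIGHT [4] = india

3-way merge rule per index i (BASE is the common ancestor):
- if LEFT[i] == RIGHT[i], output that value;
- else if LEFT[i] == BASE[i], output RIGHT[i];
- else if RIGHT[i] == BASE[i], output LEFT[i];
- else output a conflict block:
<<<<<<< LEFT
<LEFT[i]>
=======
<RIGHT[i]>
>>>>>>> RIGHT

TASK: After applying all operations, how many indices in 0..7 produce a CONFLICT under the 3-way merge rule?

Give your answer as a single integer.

Answer: 2

Derivation:
Final LEFT:  [india, echo, hotel, foxtrot, delta, alpha, india, bravo]
Final RIGHT: [bravo, bravo, hotel, hotel, india, foxtrot, foxtrot, india]
i=0: BASE=juliet L=india R=bravo all differ -> CONFLICT
i=1: L=echo=BASE, R=bravo -> take RIGHT -> bravo
i=2: L=hotel R=hotel -> agree -> hotel
i=3: L=foxtrot, R=hotel=BASE -> take LEFT -> foxtrot
i=4: L=delta=BASE, R=india -> take RIGHT -> india
i=5: L=alpha=BASE, R=foxtrot -> take RIGHT -> foxtrot
i=6: L=india, R=foxtrot=BASE -> take LEFT -> india
i=7: BASE=echo L=bravo R=india all differ -> CONFLICT
Conflict count: 2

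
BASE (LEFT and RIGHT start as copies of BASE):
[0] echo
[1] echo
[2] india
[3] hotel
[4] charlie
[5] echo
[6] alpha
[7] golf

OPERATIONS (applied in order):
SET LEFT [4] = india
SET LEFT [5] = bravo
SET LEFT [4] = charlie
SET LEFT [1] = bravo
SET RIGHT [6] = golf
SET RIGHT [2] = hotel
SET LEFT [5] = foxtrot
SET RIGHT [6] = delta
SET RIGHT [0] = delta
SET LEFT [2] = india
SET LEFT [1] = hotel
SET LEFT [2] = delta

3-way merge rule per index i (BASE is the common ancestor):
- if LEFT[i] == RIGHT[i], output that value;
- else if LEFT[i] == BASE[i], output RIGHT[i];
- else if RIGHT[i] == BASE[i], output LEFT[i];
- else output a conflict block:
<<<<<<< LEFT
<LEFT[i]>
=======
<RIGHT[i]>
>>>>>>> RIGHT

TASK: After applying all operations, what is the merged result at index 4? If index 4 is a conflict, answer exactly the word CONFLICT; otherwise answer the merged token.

Final LEFT:  [echo, hotel, delta, hotel, charlie, foxtrot, alpha, golf]
Final RIGHT: [delta, echo, hotel, hotel, charlie, echo, delta, golf]
i=0: L=echo=BASE, R=delta -> take RIGHT -> delta
i=1: L=hotel, R=echo=BASE -> take LEFT -> hotel
i=2: BASE=india L=delta R=hotel all differ -> CONFLICT
i=3: L=hotel R=hotel -> agree -> hotel
i=4: L=charlie R=charlie -> agree -> charlie
i=5: L=foxtrot, R=echo=BASE -> take LEFT -> foxtrot
i=6: L=alpha=BASE, R=delta -> take RIGHT -> delta
i=7: L=golf R=golf -> agree -> golf
Index 4 -> charlie

Answer: charlie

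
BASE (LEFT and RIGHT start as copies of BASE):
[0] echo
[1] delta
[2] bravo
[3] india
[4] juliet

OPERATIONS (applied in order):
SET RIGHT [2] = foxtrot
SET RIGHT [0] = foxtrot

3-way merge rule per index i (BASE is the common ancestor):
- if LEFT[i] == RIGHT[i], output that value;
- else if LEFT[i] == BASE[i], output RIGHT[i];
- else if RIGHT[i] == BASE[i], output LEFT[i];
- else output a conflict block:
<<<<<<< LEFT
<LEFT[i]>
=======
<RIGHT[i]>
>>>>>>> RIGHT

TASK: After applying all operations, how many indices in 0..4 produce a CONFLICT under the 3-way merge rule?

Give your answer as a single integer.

Final LEFT:  [echo, delta, bravo, india, juliet]
Final RIGHT: [foxtrot, delta, foxtrot, india, juliet]
i=0: L=echo=BASE, R=foxtrot -> take RIGHT -> foxtrot
i=1: L=delta R=delta -> agree -> delta
i=2: L=bravo=BASE, R=foxtrot -> take RIGHT -> foxtrot
i=3: L=india R=india -> agree -> india
i=4: L=juliet R=juliet -> agree -> juliet
Conflict count: 0

Answer: 0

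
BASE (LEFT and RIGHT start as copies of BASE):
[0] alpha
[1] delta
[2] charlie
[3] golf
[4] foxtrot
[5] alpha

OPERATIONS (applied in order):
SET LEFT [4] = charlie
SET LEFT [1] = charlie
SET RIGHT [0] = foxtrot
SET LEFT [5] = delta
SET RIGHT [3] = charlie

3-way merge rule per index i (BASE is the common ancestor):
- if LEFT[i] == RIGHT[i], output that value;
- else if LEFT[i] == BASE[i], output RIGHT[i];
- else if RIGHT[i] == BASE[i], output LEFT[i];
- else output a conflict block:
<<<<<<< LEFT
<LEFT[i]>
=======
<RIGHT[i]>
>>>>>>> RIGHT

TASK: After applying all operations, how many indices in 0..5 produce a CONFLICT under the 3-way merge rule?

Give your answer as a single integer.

Answer: 0

Derivation:
Final LEFT:  [alpha, charlie, charlie, golf, charlie, delta]
Final RIGHT: [foxtrot, delta, charlie, charlie, foxtrot, alpha]
i=0: L=alpha=BASE, R=foxtrot -> take RIGHT -> foxtrot
i=1: L=charlie, R=delta=BASE -> take LEFT -> charlie
i=2: L=charlie R=charlie -> agree -> charlie
i=3: L=golf=BASE, R=charlie -> take RIGHT -> charlie
i=4: L=charlie, R=foxtrot=BASE -> take LEFT -> charlie
i=5: L=delta, R=alpha=BASE -> take LEFT -> delta
Conflict count: 0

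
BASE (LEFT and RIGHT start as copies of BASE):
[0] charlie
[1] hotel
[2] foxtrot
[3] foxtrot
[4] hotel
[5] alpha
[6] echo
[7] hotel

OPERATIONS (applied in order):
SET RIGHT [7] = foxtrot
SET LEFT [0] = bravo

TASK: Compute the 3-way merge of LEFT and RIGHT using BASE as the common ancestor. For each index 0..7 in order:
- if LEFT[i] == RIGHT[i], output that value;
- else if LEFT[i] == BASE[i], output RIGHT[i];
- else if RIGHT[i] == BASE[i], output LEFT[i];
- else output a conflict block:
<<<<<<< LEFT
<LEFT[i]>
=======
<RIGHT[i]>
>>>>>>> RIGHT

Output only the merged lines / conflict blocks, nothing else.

Final LEFT:  [bravo, hotel, foxtrot, foxtrot, hotel, alpha, echo, hotel]
Final RIGHT: [charlie, hotel, foxtrot, foxtrot, hotel, alpha, echo, foxtrot]
i=0: L=bravo, R=charlie=BASE -> take LEFT -> bravo
i=1: L=hotel R=hotel -> agree -> hotel
i=2: L=foxtrot R=foxtrot -> agree -> foxtrot
i=3: L=foxtrot R=foxtrot -> agree -> foxtrot
i=4: L=hotel R=hotel -> agree -> hotel
i=5: L=alpha R=alpha -> agree -> alpha
i=6: L=echo R=echo -> agree -> echo
i=7: L=hotel=BASE, R=foxtrot -> take RIGHT -> foxtrot

Answer: bravo
hotel
foxtrot
foxtrot
hotel
alpha
echo
foxtrot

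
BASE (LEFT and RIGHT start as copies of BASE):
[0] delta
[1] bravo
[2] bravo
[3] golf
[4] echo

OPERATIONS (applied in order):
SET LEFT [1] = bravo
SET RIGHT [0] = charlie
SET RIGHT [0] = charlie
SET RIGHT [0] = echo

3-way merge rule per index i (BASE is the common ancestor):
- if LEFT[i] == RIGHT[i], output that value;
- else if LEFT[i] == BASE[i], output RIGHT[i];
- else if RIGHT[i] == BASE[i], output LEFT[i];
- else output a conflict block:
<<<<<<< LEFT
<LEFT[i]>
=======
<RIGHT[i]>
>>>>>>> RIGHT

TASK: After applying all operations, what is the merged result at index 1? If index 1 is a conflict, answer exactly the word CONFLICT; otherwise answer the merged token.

Final LEFT:  [delta, bravo, bravo, golf, echo]
Final RIGHT: [echo, bravo, bravo, golf, echo]
i=0: L=delta=BASE, R=echo -> take RIGHT -> echo
i=1: L=bravo R=bravo -> agree -> bravo
i=2: L=bravo R=bravo -> agree -> bravo
i=3: L=golf R=golf -> agree -> golf
i=4: L=echo R=echo -> agree -> echo
Index 1 -> bravo

Answer: bravo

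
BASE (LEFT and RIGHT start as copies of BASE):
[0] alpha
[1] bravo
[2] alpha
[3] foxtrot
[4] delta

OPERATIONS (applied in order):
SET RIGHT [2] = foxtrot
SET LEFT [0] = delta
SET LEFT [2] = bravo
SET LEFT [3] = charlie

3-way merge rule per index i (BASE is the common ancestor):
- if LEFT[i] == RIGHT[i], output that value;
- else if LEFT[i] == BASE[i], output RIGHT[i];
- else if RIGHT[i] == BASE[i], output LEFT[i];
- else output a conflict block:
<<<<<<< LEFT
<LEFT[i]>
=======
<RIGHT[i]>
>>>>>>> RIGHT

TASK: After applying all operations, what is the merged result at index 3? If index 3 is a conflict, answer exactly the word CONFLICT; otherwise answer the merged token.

Final LEFT:  [delta, bravo, bravo, charlie, delta]
Final RIGHT: [alpha, bravo, foxtrot, foxtrot, delta]
i=0: L=delta, R=alpha=BASE -> take LEFT -> delta
i=1: L=bravo R=bravo -> agree -> bravo
i=2: BASE=alpha L=bravo R=foxtrot all differ -> CONFLICT
i=3: L=charlie, R=foxtrot=BASE -> take LEFT -> charlie
i=4: L=delta R=delta -> agree -> delta
Index 3 -> charlie

Answer: charlie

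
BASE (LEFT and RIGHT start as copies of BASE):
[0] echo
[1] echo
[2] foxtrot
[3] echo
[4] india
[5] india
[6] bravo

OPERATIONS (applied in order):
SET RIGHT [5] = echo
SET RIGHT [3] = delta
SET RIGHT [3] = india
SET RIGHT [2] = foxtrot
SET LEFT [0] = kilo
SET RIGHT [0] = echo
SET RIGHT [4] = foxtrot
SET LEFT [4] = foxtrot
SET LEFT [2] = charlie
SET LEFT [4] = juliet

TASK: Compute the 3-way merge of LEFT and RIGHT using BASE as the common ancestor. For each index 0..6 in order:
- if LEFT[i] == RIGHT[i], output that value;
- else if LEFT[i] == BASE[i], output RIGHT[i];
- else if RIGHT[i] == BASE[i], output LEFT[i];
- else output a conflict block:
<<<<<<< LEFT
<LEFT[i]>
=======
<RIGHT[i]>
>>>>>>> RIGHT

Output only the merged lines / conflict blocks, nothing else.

Answer: kilo
echo
charlie
india
<<<<<<< LEFT
juliet
=======
foxtrot
>>>>>>> RIGHT
echo
bravo

Derivation:
Final LEFT:  [kilo, echo, charlie, echo, juliet, india, bravo]
Final RIGHT: [echo, echo, foxtrot, india, foxtrot, echo, bravo]
i=0: L=kilo, R=echo=BASE -> take LEFT -> kilo
i=1: L=echo R=echo -> agree -> echo
i=2: L=charlie, R=foxtrot=BASE -> take LEFT -> charlie
i=3: L=echo=BASE, R=india -> take RIGHT -> india
i=4: BASE=india L=juliet R=foxtrot all differ -> CONFLICT
i=5: L=india=BASE, R=echo -> take RIGHT -> echo
i=6: L=bravo R=bravo -> agree -> bravo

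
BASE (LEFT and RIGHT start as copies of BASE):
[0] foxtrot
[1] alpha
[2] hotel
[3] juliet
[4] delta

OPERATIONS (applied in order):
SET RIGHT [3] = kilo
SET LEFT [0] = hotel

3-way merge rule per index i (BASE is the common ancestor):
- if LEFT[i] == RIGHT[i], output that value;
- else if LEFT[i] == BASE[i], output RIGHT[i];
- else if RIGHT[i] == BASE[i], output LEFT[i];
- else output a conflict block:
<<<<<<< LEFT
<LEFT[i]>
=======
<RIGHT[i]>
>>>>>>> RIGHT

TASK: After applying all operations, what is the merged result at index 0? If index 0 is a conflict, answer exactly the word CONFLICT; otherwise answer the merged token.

Final LEFT:  [hotel, alpha, hotel, juliet, delta]
Final RIGHT: [foxtrot, alpha, hotel, kilo, delta]
i=0: L=hotel, R=foxtrot=BASE -> take LEFT -> hotel
i=1: L=alpha R=alpha -> agree -> alpha
i=2: L=hotel R=hotel -> agree -> hotel
i=3: L=juliet=BASE, R=kilo -> take RIGHT -> kilo
i=4: L=delta R=delta -> agree -> delta
Index 0 -> hotel

Answer: hotel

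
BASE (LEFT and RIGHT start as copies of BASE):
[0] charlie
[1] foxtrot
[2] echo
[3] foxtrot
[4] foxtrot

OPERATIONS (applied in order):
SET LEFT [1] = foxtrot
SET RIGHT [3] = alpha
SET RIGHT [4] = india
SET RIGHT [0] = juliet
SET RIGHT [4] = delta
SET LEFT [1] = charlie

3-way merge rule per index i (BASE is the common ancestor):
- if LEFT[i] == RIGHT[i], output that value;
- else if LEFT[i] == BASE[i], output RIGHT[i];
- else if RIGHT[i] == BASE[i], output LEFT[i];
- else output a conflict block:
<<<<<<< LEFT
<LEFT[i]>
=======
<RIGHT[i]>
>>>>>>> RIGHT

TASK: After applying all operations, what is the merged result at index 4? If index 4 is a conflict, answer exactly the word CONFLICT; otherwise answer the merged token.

Final LEFT:  [charlie, charlie, echo, foxtrot, foxtrot]
Final RIGHT: [juliet, foxtrot, echo, alpha, delta]
i=0: L=charlie=BASE, R=juliet -> take RIGHT -> juliet
i=1: L=charlie, R=foxtrot=BASE -> take LEFT -> charlie
i=2: L=echo R=echo -> agree -> echo
i=3: L=foxtrot=BASE, R=alpha -> take RIGHT -> alpha
i=4: L=foxtrot=BASE, R=delta -> take RIGHT -> delta
Index 4 -> delta

Answer: delta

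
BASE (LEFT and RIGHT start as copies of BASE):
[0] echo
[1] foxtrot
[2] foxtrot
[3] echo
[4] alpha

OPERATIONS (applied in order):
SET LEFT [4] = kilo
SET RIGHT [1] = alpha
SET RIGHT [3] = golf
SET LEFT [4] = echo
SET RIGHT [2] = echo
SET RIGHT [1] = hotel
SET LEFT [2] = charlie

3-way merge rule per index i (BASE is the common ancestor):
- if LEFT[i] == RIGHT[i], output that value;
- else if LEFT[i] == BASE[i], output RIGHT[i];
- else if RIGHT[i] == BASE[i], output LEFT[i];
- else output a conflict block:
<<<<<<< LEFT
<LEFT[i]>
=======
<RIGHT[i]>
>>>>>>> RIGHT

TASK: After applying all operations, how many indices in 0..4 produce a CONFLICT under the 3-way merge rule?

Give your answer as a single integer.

Answer: 1

Derivation:
Final LEFT:  [echo, foxtrot, charlie, echo, echo]
Final RIGHT: [echo, hotel, echo, golf, alpha]
i=0: L=echo R=echo -> agree -> echo
i=1: L=foxtrot=BASE, R=hotel -> take RIGHT -> hotel
i=2: BASE=foxtrot L=charlie R=echo all differ -> CONFLICT
i=3: L=echo=BASE, R=golf -> take RIGHT -> golf
i=4: L=echo, R=alpha=BASE -> take LEFT -> echo
Conflict count: 1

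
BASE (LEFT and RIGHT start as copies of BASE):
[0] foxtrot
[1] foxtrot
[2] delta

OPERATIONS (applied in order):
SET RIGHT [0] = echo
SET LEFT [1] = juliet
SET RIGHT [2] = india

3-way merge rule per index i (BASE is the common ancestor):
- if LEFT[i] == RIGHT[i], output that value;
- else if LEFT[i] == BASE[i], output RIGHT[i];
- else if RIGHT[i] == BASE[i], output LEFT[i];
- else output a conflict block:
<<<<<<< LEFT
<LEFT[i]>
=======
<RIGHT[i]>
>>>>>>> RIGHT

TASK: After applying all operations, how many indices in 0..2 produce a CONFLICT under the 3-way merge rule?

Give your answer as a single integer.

Answer: 0

Derivation:
Final LEFT:  [foxtrot, juliet, delta]
Final RIGHT: [echo, foxtrot, india]
i=0: L=foxtrot=BASE, R=echo -> take RIGHT -> echo
i=1: L=juliet, R=foxtrot=BASE -> take LEFT -> juliet
i=2: L=delta=BASE, R=india -> take RIGHT -> india
Conflict count: 0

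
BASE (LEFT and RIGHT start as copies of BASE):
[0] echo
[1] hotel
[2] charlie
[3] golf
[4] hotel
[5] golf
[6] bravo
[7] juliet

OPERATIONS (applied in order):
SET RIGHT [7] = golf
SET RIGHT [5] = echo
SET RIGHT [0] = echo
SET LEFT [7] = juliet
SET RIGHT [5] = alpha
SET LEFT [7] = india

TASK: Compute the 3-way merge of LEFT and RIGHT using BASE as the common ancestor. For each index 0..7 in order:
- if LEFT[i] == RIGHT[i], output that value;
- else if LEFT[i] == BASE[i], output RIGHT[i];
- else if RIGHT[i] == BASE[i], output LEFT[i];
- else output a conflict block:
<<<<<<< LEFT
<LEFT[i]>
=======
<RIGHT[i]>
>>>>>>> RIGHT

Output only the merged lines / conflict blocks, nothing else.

Answer: echo
hotel
charlie
golf
hotel
alpha
bravo
<<<<<<< LEFT
india
=======
golf
>>>>>>> RIGHT

Derivation:
Final LEFT:  [echo, hotel, charlie, golf, hotel, golf, bravo, india]
Final RIGHT: [echo, hotel, charlie, golf, hotel, alpha, bravo, golf]
i=0: L=echo R=echo -> agree -> echo
i=1: L=hotel R=hotel -> agree -> hotel
i=2: L=charlie R=charlie -> agree -> charlie
i=3: L=golf R=golf -> agree -> golf
i=4: L=hotel R=hotel -> agree -> hotel
i=5: L=golf=BASE, R=alpha -> take RIGHT -> alpha
i=6: L=bravo R=bravo -> agree -> bravo
i=7: BASE=juliet L=india R=golf all differ -> CONFLICT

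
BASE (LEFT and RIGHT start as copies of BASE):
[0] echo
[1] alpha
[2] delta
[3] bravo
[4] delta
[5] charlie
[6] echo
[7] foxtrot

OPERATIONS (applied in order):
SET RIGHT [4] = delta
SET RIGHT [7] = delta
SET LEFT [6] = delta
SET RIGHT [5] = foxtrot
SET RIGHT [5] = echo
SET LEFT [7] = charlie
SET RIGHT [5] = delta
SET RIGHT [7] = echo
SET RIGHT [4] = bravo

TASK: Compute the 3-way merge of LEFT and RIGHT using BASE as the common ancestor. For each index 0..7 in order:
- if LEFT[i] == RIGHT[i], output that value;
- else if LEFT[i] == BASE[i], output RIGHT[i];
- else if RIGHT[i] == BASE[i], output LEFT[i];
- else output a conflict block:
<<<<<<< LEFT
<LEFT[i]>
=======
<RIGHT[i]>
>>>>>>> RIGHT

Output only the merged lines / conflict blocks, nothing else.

Final LEFT:  [echo, alpha, delta, bravo, delta, charlie, delta, charlie]
Final RIGHT: [echo, alpha, delta, bravo, bravo, delta, echo, echo]
i=0: L=echo R=echo -> agree -> echo
i=1: L=alpha R=alpha -> agree -> alpha
i=2: L=delta R=delta -> agree -> delta
i=3: L=bravo R=bravo -> agree -> bravo
i=4: L=delta=BASE, R=bravo -> take RIGHT -> bravo
i=5: L=charlie=BASE, R=delta -> take RIGHT -> delta
i=6: L=delta, R=echo=BASE -> take LEFT -> delta
i=7: BASE=foxtrot L=charlie R=echo all differ -> CONFLICT

Answer: echo
alpha
delta
bravo
bravo
delta
delta
<<<<<<< LEFT
charlie
=======
echo
>>>>>>> RIGHT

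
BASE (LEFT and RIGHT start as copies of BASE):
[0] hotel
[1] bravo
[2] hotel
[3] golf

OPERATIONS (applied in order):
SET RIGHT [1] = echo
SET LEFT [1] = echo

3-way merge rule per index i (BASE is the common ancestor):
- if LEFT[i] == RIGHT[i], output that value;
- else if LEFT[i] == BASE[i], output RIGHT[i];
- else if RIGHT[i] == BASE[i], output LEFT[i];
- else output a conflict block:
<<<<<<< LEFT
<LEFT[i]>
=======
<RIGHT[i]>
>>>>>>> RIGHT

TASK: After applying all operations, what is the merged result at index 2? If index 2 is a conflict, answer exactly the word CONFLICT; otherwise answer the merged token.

Final LEFT:  [hotel, echo, hotel, golf]
Final RIGHT: [hotel, echo, hotel, golf]
i=0: L=hotel R=hotel -> agree -> hotel
i=1: L=echo R=echo -> agree -> echo
i=2: L=hotel R=hotel -> agree -> hotel
i=3: L=golf R=golf -> agree -> golf
Index 2 -> hotel

Answer: hotel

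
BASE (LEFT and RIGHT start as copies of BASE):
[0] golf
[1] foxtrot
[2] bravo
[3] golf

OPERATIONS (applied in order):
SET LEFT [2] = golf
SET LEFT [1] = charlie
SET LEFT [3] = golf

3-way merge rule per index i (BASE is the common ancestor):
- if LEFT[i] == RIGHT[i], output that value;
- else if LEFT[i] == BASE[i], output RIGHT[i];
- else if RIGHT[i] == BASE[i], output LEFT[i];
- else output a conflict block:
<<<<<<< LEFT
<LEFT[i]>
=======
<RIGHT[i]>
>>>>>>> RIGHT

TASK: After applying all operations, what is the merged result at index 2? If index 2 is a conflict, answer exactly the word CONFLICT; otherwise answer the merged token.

Final LEFT:  [golf, charlie, golf, golf]
Final RIGHT: [golf, foxtrot, bravo, golf]
i=0: L=golf R=golf -> agree -> golf
i=1: L=charlie, R=foxtrot=BASE -> take LEFT -> charlie
i=2: L=golf, R=bravo=BASE -> take LEFT -> golf
i=3: L=golf R=golf -> agree -> golf
Index 2 -> golf

Answer: golf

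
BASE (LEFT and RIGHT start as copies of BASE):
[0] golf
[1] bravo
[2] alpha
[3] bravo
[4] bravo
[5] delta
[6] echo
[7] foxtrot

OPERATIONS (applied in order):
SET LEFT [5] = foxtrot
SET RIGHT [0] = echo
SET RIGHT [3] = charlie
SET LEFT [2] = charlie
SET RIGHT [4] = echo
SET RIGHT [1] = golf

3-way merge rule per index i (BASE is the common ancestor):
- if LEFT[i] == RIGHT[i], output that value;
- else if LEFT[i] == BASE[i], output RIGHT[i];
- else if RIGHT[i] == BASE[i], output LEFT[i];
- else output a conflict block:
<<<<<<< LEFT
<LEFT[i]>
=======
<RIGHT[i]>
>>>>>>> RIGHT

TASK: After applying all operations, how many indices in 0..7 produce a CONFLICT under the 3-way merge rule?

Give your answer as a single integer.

Final LEFT:  [golf, bravo, charlie, bravo, bravo, foxtrot, echo, foxtrot]
Final RIGHT: [echo, golf, alpha, charlie, echo, delta, echo, foxtrot]
i=0: L=golf=BASE, R=echo -> take RIGHT -> echo
i=1: L=bravo=BASE, R=golf -> take RIGHT -> golf
i=2: L=charlie, R=alpha=BASE -> take LEFT -> charlie
i=3: L=bravo=BASE, R=charlie -> take RIGHT -> charlie
i=4: L=bravo=BASE, R=echo -> take RIGHT -> echo
i=5: L=foxtrot, R=delta=BASE -> take LEFT -> foxtrot
i=6: L=echo R=echo -> agree -> echo
i=7: L=foxtrot R=foxtrot -> agree -> foxtrot
Conflict count: 0

Answer: 0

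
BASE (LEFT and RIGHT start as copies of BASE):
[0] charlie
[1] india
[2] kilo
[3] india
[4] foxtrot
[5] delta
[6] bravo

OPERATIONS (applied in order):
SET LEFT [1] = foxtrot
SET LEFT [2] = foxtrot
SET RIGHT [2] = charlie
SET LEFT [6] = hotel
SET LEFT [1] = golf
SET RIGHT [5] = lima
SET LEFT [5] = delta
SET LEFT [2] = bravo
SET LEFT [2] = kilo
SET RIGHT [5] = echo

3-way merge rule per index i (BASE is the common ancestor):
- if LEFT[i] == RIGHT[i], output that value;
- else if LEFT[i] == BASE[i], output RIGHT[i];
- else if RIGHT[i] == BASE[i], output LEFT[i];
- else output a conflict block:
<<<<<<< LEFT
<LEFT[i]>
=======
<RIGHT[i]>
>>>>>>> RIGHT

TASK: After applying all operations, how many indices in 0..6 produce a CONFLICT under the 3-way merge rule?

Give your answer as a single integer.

Final LEFT:  [charlie, golf, kilo, india, foxtrot, delta, hotel]
Final RIGHT: [charlie, india, charlie, india, foxtrot, echo, bravo]
i=0: L=charlie R=charlie -> agree -> charlie
i=1: L=golf, R=india=BASE -> take LEFT -> golf
i=2: L=kilo=BASE, R=charlie -> take RIGHT -> charlie
i=3: L=india R=india -> agree -> india
i=4: L=foxtrot R=foxtrot -> agree -> foxtrot
i=5: L=delta=BASE, R=echo -> take RIGHT -> echo
i=6: L=hotel, R=bravo=BASE -> take LEFT -> hotel
Conflict count: 0

Answer: 0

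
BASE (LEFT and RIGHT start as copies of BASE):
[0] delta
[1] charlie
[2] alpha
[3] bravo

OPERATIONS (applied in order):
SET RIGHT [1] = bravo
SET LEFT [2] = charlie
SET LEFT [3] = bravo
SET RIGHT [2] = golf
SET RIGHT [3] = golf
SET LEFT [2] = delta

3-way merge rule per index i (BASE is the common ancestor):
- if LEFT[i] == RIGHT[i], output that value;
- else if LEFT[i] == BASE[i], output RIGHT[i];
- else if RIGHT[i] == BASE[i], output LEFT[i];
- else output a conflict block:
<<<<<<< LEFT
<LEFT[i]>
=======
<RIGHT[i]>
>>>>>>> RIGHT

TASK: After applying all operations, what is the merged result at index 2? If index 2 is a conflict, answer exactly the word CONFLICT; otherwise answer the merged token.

Answer: CONFLICT

Derivation:
Final LEFT:  [delta, charlie, delta, bravo]
Final RIGHT: [delta, bravo, golf, golf]
i=0: L=delta R=delta -> agree -> delta
i=1: L=charlie=BASE, R=bravo -> take RIGHT -> bravo
i=2: BASE=alpha L=delta R=golf all differ -> CONFLICT
i=3: L=bravo=BASE, R=golf -> take RIGHT -> golf
Index 2 -> CONFLICT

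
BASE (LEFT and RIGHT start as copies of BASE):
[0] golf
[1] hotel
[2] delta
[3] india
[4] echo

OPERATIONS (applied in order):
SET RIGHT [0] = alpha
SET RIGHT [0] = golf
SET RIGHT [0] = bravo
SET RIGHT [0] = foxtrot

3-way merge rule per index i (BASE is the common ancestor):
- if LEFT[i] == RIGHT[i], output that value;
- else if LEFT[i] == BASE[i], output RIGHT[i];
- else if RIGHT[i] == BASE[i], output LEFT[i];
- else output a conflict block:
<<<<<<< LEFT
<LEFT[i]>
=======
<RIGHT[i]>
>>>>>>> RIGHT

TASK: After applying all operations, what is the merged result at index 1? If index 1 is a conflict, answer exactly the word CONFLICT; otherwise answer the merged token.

Final LEFT:  [golf, hotel, delta, india, echo]
Final RIGHT: [foxtrot, hotel, delta, india, echo]
i=0: L=golf=BASE, R=foxtrot -> take RIGHT -> foxtrot
i=1: L=hotel R=hotel -> agree -> hotel
i=2: L=delta R=delta -> agree -> delta
i=3: L=india R=india -> agree -> india
i=4: L=echo R=echo -> agree -> echo
Index 1 -> hotel

Answer: hotel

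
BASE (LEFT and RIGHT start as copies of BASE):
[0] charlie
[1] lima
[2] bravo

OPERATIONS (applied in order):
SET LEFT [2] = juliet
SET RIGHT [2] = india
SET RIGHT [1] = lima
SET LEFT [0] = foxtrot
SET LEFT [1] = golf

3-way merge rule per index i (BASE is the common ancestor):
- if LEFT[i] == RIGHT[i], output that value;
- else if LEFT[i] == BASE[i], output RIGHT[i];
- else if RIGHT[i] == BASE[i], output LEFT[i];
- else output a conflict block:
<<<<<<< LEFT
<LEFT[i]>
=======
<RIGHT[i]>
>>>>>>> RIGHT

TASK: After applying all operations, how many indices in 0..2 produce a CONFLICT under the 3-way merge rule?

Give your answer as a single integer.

Final LEFT:  [foxtrot, golf, juliet]
Final RIGHT: [charlie, lima, india]
i=0: L=foxtrot, R=charlie=BASE -> take LEFT -> foxtrot
i=1: L=golf, R=lima=BASE -> take LEFT -> golf
i=2: BASE=bravo L=juliet R=india all differ -> CONFLICT
Conflict count: 1

Answer: 1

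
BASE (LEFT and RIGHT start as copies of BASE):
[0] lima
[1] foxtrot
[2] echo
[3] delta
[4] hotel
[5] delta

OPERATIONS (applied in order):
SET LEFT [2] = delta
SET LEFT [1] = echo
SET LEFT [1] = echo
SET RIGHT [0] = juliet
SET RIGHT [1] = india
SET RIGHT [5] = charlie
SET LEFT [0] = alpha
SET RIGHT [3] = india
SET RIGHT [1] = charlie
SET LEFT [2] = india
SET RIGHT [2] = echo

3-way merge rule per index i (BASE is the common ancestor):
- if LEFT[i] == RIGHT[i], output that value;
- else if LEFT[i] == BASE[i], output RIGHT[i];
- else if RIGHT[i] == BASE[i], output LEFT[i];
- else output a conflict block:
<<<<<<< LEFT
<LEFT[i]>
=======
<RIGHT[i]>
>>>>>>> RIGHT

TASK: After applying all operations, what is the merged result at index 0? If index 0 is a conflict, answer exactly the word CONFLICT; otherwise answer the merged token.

Answer: CONFLICT

Derivation:
Final LEFT:  [alpha, echo, india, delta, hotel, delta]
Final RIGHT: [juliet, charlie, echo, india, hotel, charlie]
i=0: BASE=lima L=alpha R=juliet all differ -> CONFLICT
i=1: BASE=foxtrot L=echo R=charlie all differ -> CONFLICT
i=2: L=india, R=echo=BASE -> take LEFT -> india
i=3: L=delta=BASE, R=india -> take RIGHT -> india
i=4: L=hotel R=hotel -> agree -> hotel
i=5: L=delta=BASE, R=charlie -> take RIGHT -> charlie
Index 0 -> CONFLICT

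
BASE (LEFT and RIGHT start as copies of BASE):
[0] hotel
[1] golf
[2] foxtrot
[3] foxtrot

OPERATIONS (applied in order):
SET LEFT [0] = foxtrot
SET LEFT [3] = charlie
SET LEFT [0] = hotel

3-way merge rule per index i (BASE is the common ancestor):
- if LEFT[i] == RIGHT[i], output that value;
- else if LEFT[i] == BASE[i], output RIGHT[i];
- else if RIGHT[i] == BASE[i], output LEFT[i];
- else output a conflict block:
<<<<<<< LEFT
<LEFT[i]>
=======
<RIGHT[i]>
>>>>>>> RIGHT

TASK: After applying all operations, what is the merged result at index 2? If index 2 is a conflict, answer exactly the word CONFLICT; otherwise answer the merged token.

Answer: foxtrot

Derivation:
Final LEFT:  [hotel, golf, foxtrot, charlie]
Final RIGHT: [hotel, golf, foxtrot, foxtrot]
i=0: L=hotel R=hotel -> agree -> hotel
i=1: L=golf R=golf -> agree -> golf
i=2: L=foxtrot R=foxtrot -> agree -> foxtrot
i=3: L=charlie, R=foxtrot=BASE -> take LEFT -> charlie
Index 2 -> foxtrot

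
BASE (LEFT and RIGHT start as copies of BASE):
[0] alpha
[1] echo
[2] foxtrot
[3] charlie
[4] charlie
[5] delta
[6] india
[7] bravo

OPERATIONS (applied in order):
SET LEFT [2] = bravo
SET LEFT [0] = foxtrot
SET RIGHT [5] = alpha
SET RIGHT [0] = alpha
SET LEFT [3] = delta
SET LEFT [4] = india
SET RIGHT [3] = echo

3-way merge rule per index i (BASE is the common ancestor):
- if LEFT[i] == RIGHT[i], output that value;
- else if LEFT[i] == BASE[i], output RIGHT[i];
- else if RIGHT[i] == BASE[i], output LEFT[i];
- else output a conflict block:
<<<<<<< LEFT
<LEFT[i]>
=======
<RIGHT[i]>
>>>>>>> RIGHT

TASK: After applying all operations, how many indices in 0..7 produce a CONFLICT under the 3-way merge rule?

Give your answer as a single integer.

Final LEFT:  [foxtrot, echo, bravo, delta, india, delta, india, bravo]
Final RIGHT: [alpha, echo, foxtrot, echo, charlie, alpha, india, bravo]
i=0: L=foxtrot, R=alpha=BASE -> take LEFT -> foxtrot
i=1: L=echo R=echo -> agree -> echo
i=2: L=bravo, R=foxtrot=BASE -> take LEFT -> bravo
i=3: BASE=charlie L=delta R=echo all differ -> CONFLICT
i=4: L=india, R=charlie=BASE -> take LEFT -> india
i=5: L=delta=BASE, R=alpha -> take RIGHT -> alpha
i=6: L=india R=india -> agree -> india
i=7: L=bravo R=bravo -> agree -> bravo
Conflict count: 1

Answer: 1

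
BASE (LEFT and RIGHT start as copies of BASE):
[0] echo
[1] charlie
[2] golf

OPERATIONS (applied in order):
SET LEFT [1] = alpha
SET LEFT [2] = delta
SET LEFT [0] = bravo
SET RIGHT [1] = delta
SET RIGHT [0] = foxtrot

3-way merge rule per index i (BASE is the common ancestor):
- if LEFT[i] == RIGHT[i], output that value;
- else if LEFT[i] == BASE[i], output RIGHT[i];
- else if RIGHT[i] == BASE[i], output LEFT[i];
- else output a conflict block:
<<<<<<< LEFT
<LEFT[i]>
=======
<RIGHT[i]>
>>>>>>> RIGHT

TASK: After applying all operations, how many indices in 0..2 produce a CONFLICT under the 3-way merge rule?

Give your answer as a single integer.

Answer: 2

Derivation:
Final LEFT:  [bravo, alpha, delta]
Final RIGHT: [foxtrot, delta, golf]
i=0: BASE=echo L=bravo R=foxtrot all differ -> CONFLICT
i=1: BASE=charlie L=alpha R=delta all differ -> CONFLICT
i=2: L=delta, R=golf=BASE -> take LEFT -> delta
Conflict count: 2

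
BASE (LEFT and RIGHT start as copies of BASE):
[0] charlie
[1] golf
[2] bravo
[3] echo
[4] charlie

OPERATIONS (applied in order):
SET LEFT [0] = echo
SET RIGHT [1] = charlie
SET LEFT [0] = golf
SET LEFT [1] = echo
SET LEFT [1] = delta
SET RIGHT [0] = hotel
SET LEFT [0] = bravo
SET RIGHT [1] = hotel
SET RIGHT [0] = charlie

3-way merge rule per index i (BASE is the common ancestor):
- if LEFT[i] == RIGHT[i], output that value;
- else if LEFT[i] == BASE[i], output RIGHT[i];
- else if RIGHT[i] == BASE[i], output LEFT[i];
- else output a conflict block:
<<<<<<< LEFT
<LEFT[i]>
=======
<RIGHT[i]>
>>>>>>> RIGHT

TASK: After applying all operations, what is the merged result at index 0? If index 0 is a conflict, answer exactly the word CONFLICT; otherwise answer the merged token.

Answer: bravo

Derivation:
Final LEFT:  [bravo, delta, bravo, echo, charlie]
Final RIGHT: [charlie, hotel, bravo, echo, charlie]
i=0: L=bravo, R=charlie=BASE -> take LEFT -> bravo
i=1: BASE=golf L=delta R=hotel all differ -> CONFLICT
i=2: L=bravo R=bravo -> agree -> bravo
i=3: L=echo R=echo -> agree -> echo
i=4: L=charlie R=charlie -> agree -> charlie
Index 0 -> bravo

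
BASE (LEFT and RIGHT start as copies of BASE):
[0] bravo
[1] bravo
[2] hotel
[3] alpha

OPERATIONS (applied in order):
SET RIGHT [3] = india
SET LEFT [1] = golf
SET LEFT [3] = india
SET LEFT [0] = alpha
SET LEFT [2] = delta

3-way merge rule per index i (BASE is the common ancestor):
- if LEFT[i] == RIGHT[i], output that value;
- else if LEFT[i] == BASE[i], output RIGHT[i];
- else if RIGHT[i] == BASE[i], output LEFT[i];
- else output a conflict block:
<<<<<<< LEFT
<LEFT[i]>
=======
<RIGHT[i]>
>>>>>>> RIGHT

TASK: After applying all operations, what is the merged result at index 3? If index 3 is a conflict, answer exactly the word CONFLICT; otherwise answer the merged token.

Answer: india

Derivation:
Final LEFT:  [alpha, golf, delta, india]
Final RIGHT: [bravo, bravo, hotel, india]
i=0: L=alpha, R=bravo=BASE -> take LEFT -> alpha
i=1: L=golf, R=bravo=BASE -> take LEFT -> golf
i=2: L=delta, R=hotel=BASE -> take LEFT -> delta
i=3: L=india R=india -> agree -> india
Index 3 -> india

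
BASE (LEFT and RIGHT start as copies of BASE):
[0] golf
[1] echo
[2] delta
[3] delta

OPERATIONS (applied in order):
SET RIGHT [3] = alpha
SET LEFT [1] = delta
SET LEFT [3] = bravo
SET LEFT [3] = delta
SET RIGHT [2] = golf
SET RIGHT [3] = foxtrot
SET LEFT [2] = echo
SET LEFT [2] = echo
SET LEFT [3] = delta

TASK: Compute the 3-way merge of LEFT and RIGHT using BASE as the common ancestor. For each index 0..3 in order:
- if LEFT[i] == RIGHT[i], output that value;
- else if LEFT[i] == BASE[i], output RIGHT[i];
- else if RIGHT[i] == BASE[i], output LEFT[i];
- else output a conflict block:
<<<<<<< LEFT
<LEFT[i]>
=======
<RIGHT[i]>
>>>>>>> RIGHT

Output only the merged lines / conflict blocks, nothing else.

Final LEFT:  [golf, delta, echo, delta]
Final RIGHT: [golf, echo, golf, foxtrot]
i=0: L=golf R=golf -> agree -> golf
i=1: L=delta, R=echo=BASE -> take LEFT -> delta
i=2: BASE=delta L=echo R=golf all differ -> CONFLICT
i=3: L=delta=BASE, R=foxtrot -> take RIGHT -> foxtrot

Answer: golf
delta
<<<<<<< LEFT
echo
=======
golf
>>>>>>> RIGHT
foxtrot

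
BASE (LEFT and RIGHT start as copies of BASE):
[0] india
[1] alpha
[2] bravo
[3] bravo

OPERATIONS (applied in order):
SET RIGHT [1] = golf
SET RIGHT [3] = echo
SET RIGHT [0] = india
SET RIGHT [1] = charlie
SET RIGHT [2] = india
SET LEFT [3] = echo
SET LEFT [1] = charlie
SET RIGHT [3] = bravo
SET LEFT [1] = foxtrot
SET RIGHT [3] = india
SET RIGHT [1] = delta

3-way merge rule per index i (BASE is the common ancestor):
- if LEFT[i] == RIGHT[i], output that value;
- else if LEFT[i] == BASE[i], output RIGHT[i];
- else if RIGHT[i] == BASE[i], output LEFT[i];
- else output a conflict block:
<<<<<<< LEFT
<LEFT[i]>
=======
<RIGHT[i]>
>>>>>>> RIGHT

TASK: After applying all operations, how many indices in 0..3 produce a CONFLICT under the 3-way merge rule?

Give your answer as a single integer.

Final LEFT:  [india, foxtrot, bravo, echo]
Final RIGHT: [india, delta, india, india]
i=0: L=india R=india -> agree -> india
i=1: BASE=alpha L=foxtrot R=delta all differ -> CONFLICT
i=2: L=bravo=BASE, R=india -> take RIGHT -> india
i=3: BASE=bravo L=echo R=india all differ -> CONFLICT
Conflict count: 2

Answer: 2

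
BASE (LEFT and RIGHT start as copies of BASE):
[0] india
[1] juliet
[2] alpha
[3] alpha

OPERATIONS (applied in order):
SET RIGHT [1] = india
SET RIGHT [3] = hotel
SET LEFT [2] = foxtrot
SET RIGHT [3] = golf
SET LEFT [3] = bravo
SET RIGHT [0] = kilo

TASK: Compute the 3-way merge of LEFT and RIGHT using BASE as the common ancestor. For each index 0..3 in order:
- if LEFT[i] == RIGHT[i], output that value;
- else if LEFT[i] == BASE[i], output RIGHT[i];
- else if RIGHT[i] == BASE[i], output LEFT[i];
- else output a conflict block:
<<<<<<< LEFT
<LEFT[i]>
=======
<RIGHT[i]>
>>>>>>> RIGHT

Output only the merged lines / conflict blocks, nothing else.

Final LEFT:  [india, juliet, foxtrot, bravo]
Final RIGHT: [kilo, india, alpha, golf]
i=0: L=india=BASE, R=kilo -> take RIGHT -> kilo
i=1: L=juliet=BASE, R=india -> take RIGHT -> india
i=2: L=foxtrot, R=alpha=BASE -> take LEFT -> foxtrot
i=3: BASE=alpha L=bravo R=golf all differ -> CONFLICT

Answer: kilo
india
foxtrot
<<<<<<< LEFT
bravo
=======
golf
>>>>>>> RIGHT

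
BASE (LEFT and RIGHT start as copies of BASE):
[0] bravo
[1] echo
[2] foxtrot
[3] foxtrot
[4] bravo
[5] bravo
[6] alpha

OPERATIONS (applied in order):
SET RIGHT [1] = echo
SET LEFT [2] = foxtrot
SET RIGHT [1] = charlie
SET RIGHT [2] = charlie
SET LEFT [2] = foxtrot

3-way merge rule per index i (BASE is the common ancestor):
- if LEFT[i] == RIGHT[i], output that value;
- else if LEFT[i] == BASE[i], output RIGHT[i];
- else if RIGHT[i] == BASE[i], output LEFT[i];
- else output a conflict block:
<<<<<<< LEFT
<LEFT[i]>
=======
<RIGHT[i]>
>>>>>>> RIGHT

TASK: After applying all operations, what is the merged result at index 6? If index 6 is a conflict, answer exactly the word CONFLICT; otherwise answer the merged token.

Final LEFT:  [bravo, echo, foxtrot, foxtrot, bravo, bravo, alpha]
Final RIGHT: [bravo, charlie, charlie, foxtrot, bravo, bravo, alpha]
i=0: L=bravo R=bravo -> agree -> bravo
i=1: L=echo=BASE, R=charlie -> take RIGHT -> charlie
i=2: L=foxtrot=BASE, R=charlie -> take RIGHT -> charlie
i=3: L=foxtrot R=foxtrot -> agree -> foxtrot
i=4: L=bravo R=bravo -> agree -> bravo
i=5: L=bravo R=bravo -> agree -> bravo
i=6: L=alpha R=alpha -> agree -> alpha
Index 6 -> alpha

Answer: alpha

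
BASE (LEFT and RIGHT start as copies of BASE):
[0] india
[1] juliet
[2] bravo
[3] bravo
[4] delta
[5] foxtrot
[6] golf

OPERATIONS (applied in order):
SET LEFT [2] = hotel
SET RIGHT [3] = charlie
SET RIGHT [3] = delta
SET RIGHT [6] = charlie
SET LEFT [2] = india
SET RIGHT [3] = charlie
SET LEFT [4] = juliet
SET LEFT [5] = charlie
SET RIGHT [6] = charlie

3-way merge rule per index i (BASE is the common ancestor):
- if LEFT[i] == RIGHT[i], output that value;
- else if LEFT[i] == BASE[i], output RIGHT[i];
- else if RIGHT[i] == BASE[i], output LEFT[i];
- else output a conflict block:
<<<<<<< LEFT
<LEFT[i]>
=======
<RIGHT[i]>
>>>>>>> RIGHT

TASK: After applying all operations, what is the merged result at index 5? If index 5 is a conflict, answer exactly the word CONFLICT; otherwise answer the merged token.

Final LEFT:  [india, juliet, india, bravo, juliet, charlie, golf]
Final RIGHT: [india, juliet, bravo, charlie, delta, foxtrot, charlie]
i=0: L=india R=india -> agree -> india
i=1: L=juliet R=juliet -> agree -> juliet
i=2: L=india, R=bravo=BASE -> take LEFT -> india
i=3: L=bravo=BASE, R=charlie -> take RIGHT -> charlie
i=4: L=juliet, R=delta=BASE -> take LEFT -> juliet
i=5: L=charlie, R=foxtrot=BASE -> take LEFT -> charlie
i=6: L=golf=BASE, R=charlie -> take RIGHT -> charlie
Index 5 -> charlie

Answer: charlie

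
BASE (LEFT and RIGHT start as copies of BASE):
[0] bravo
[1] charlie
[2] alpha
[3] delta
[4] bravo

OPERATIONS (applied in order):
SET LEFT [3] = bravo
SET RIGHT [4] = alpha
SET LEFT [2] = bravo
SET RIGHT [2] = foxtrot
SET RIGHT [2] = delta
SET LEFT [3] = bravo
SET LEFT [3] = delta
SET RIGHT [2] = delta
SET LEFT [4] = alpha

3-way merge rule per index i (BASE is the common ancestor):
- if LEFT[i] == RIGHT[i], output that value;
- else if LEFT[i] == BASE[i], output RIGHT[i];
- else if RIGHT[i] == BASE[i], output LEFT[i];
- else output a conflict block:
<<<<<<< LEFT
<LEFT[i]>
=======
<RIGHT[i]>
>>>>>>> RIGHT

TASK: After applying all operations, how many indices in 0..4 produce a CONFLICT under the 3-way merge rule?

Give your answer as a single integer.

Final LEFT:  [bravo, charlie, bravo, delta, alpha]
Final RIGHT: [bravo, charlie, delta, delta, alpha]
i=0: L=bravo R=bravo -> agree -> bravo
i=1: L=charlie R=charlie -> agree -> charlie
i=2: BASE=alpha L=bravo R=delta all differ -> CONFLICT
i=3: L=delta R=delta -> agree -> delta
i=4: L=alpha R=alpha -> agree -> alpha
Conflict count: 1

Answer: 1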